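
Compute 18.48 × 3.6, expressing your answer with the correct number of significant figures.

67

18.48 × 3.6 = 66.528
Multiplication/division keeps the fewest significant figures: 18.48 → 4 s.f., 3.6 → 2 s.f.; limit is 2.
Rounded to 2 significant figures: 67.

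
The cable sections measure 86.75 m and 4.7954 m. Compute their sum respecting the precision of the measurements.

86.75 m + 4.7954 m = 91.5454 m.
Addition/subtraction keeps the fewest decimal places: 86.75 → 2 decimal places, 4.7954 → 4 decimal places; limit is 2.
Rounded to 2 decimal places: 91.55 m.

91.55 m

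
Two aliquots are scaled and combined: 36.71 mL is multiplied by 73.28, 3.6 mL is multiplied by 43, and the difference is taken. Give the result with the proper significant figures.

2.54 × 10^3 mL

36.71 × 73.28 = 2690.1088 → 2.690 × 10^3 mL (4 s.f., last digit at the 10^0 place).
3.6 × 43 = 154.8 → 1.5 × 10^2 mL (2 s.f., last digit at the 10^1 place).
Difference: 2535.3088 mL; keep the coarser place, 10^1.
Result: 2.54 × 10^3 mL.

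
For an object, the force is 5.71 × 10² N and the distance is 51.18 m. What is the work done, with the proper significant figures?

work done = 5.71 × 10² N × 51.18 m = 29223.78 J.
5.71 × 10² has 3 significant figures; 51.18 has 4.
Division/multiplication keeps the fewest: 3 significant figures.
Rounded: 2.92 × 10⁴ J.

2.92 × 10⁴ J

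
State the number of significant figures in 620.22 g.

5

620.22: zeros between nonzero digits are significant.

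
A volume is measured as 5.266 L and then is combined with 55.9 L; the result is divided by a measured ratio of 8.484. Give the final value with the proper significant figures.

7.21 L

5.266 L + 55.9 L = 61.166 L; the sum is limited to 1 decimal place (3 s.f.).
Carrying full precision, 61.166 ÷ 8.484 = 7.2095709571… L; 8.484 has 4 s.f., so the result keeps min(3, 4) = 3 s.f.
Rounded to 3 significant figures: 7.21 L.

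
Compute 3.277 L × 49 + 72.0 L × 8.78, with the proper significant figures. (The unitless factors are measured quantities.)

3.277 × 49 = 160.573 → 1.6 × 10^2 L (2 s.f., last digit at the 10^1 place).
72.0 × 8.78 = 632.16 → 632 L (3 s.f., last digit at the 10^0 place).
Sum: 792.733 L; keep the coarser place, 10^1.
Result: 7.9 × 10^2 L.

7.9 × 10^2 L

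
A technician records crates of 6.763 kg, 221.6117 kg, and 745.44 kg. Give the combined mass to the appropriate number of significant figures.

973.81 kg

6.763 kg + 221.6117 kg + 745.44 kg = 973.8147 kg.
Addition/subtraction keeps the fewest decimal places: 6.763 → 3 decimal places, 221.6117 → 4 decimal places, 745.44 → 2 decimal places; limit is 2.
Rounded to 2 decimal places: 973.81 kg.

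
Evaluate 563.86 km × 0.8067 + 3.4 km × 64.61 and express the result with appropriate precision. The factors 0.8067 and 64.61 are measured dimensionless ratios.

563.86 × 0.8067 = 454.865862 → 454.9 km (4 s.f., last digit at the 10^-1 place).
3.4 × 64.61 = 219.674 → 2.2 × 10² km (2 s.f., last digit at the 10^1 place).
Sum: 674.539862 km; keep the coarser place, 10^1.
Result: 6.7 × 10² km.

6.7 × 10² km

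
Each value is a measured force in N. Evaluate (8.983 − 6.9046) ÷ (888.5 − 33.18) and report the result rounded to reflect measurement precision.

2.430 × 10^-3

8.983 − 6.9046 = 2.0784, limited to 3 d.p. → 4 s.f.; 888.5 − 33.18 = 855.32, limited to 1 d.p. → 4 s.f.
Carrying full precision, 2.0784 ÷ 855.32 = 0.00242996773138…; keep min(4, 4) = 4 s.f.
Rounded to 4 significant figures: 2.430 × 10^-3.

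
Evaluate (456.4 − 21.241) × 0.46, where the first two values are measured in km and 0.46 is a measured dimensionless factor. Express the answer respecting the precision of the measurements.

2.0 × 10² km

456.4 km − 21.241 km = 435.159 km; the difference is limited to 1 decimal place (4 s.f.).
Carrying full precision, 435.159 × 0.46 = 200.17314 km; 0.46 has 2 s.f., so the result keeps min(4, 2) = 2 s.f.
Rounded to 2 significant figures: 2.0 × 10² km.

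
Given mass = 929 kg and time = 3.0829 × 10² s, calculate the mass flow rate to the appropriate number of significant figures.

3.01 kg/s

mass flow rate = 929 kg ÷ 3.0829 × 10² s = 3.01339647734… kg/s.
929 has 3 significant figures; 3.0829 × 10² has 5.
Division/multiplication keeps the fewest: 3 significant figures.
Rounded: 3.01 kg/s.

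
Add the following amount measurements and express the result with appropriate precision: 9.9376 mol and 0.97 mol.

10.91 mol

9.9376 mol + 0.97 mol = 10.9076 mol.
Addition/subtraction keeps the fewest decimal places: 9.9376 → 4 decimal places, 0.97 → 2 decimal places; limit is 2.
Rounded to 2 decimal places: 10.91 mol.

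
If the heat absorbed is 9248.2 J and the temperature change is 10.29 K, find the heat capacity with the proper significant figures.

898.8 J/K

heat capacity = 9248.2 J ÷ 10.29 K = 898.756073858… J/K.
9248.2 has 5 significant figures; 10.29 has 4.
Division/multiplication keeps the fewest: 4 significant figures.
Rounded: 898.8 J/K.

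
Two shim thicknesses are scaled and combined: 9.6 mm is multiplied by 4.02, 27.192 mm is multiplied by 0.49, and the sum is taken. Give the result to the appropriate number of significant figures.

52 mm

9.6 × 4.02 = 38.592 → 39 mm (2 s.f., last digit at the 10^0 place).
27.192 × 0.49 = 13.32408 → 13 mm (2 s.f., last digit at the 10^0 place).
Sum: 51.91608 mm; keep the coarser place, 10^0.
Result: 52 mm.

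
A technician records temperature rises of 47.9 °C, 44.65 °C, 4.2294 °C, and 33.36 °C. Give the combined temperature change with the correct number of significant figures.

47.9 °C + 44.65 °C + 4.2294 °C + 33.36 °C = 130.1394 °C.
Addition/subtraction keeps the fewest decimal places: 47.9 → 1 decimal place, 44.65 → 2 decimal places, 4.2294 → 4 decimal places, 33.36 → 2 decimal places; limit is 1.
Rounded to 1 decimal place: 130.1 °C.

130.1 °C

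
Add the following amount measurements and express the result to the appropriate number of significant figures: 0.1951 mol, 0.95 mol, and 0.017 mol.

0.1951 mol + 0.95 mol + 0.017 mol = 1.1621 mol.
Addition/subtraction keeps the fewest decimal places: 0.1951 → 4 decimal places, 0.95 → 2 decimal places, 0.017 → 3 decimal places; limit is 2.
Rounded to 2 decimal places: 1.16 mol.

1.16 mol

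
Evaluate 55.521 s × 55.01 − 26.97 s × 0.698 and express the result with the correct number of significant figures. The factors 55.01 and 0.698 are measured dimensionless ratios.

3035 s

55.521 × 55.01 = 3054.21021 → 3054 s (4 s.f., last digit at the 10^0 place).
26.97 × 0.698 = 18.82506 → 18.8 s (3 s.f., last digit at the 10^-1 place).
Difference: 3035.38515 s; keep the coarser place, 10^0.
Result: 3035 s.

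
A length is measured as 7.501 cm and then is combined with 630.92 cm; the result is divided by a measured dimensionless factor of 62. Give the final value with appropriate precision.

7.501 cm + 630.92 cm = 638.421 cm; the sum is limited to 2 decimal places (5 s.f.).
Carrying full precision, 638.421 ÷ 62 = 10.2971129032… cm; 62 has 2 s.f., so the result keeps min(5, 2) = 2 s.f.
Rounded to 2 significant figures: 1.0 × 10^1 cm.

1.0 × 10^1 cm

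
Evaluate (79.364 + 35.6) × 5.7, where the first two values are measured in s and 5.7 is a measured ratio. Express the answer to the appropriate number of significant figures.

6.6 × 10^2 s

79.364 s + 35.6 s = 114.964 s; the sum is limited to 1 decimal place (4 s.f.).
Carrying full precision, 114.964 × 5.7 = 655.2948 s; 5.7 has 2 s.f., so the result keeps min(4, 2) = 2 s.f.
Rounded to 2 significant figures: 6.6 × 10^2 s.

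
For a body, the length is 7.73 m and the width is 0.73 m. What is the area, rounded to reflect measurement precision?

area = 7.73 m × 0.73 m = 5.6429 m².
7.73 has 3 significant figures; 0.73 has 2.
Division/multiplication keeps the fewest: 2 significant figures.
Rounded: 5.6 m².

5.6 m²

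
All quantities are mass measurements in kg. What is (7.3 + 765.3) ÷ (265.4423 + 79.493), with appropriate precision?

7.3 + 765.3 = 772.6, limited to 1 d.p. → 4 s.f.; 265.4423 + 79.493 = 344.9353, limited to 3 d.p. → 6 s.f.
Carrying full precision, 772.6 ÷ 344.9353 = 2.23984034107…; keep min(4, 6) = 4 s.f.
Rounded to 4 significant figures: 2.240.

2.240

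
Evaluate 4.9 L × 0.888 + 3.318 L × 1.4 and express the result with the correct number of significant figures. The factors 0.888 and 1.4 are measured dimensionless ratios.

9.0 L

4.9 × 0.888 = 4.3512 → 4.4 L (2 s.f., last digit at the 10^-1 place).
3.318 × 1.4 = 4.6452 → 4.6 L (2 s.f., last digit at the 10^-1 place).
Sum: 8.9964 L; keep the coarser place, 10^-1.
Result: 9.0 L.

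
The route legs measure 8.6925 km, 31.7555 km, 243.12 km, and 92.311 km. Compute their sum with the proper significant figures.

375.88 km

8.6925 km + 31.7555 km + 243.12 km + 92.311 km = 375.8790 km.
Addition/subtraction keeps the fewest decimal places: 8.6925 → 4 decimal places, 31.7555 → 4 decimal places, 243.12 → 2 decimal places, 92.311 → 3 decimal places; limit is 2.
Rounded to 2 decimal places: 375.88 km.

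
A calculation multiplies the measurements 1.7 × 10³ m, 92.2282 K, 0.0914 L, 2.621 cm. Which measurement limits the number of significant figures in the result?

1.7 × 10³ m

1.7 × 10³ m → 2 s.f.; 92.2282 K → 6 s.f.; 0.0914 L → 3 s.f.; 2.621 cm → 4 s.f.
The fewest is 2 significant figures, from 1.7 × 10³ m.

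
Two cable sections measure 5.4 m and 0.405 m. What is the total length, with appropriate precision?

5.8 m

5.4 m + 0.405 m = 5.805 m.
Addition/subtraction keeps the fewest decimal places: 5.4 → 1 decimal place, 0.405 → 3 decimal places; limit is 1.
Rounded to 1 decimal place: 5.8 m.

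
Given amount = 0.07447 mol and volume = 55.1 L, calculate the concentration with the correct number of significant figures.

0.00135 mol/L

concentration = 0.07447 mol ÷ 55.1 L = 0.00135154264973… mol/L.
0.07447 has 4 significant figures; 55.1 has 3.
Division/multiplication keeps the fewest: 3 significant figures.
Rounded: 0.00135 mol/L.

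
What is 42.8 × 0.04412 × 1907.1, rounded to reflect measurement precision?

3.60 × 10³

42.8 × 0.04412 × 1907.1 = 3601.2455856
Multiplication/division keeps the fewest significant figures: 42.8 → 3 s.f., 0.04412 → 4 s.f., 1907.1 → 5 s.f.; limit is 3.
Rounded to 3 significant figures: 3.60 × 10³.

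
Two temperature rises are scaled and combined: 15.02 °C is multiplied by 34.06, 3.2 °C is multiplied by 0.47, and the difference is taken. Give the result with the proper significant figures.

510.1 °C

15.02 × 34.06 = 511.5812 → 511.6 °C (4 s.f., last digit at the 10^-1 place).
3.2 × 0.47 = 1.504 → 1.5 °C (2 s.f., last digit at the 10^-1 place).
Difference: 510.0772 °C; keep the coarser place, 10^-1.
Result: 510.1 °C.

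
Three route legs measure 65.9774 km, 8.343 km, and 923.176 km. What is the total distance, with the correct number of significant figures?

997.496 km

65.9774 km + 8.343 km + 923.176 km = 997.4964 km.
Addition/subtraction keeps the fewest decimal places: 65.9774 → 4 decimal places, 8.343 → 3 decimal places, 923.176 → 3 decimal places; limit is 3.
Rounded to 3 decimal places: 997.496 km.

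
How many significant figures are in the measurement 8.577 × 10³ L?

4

8.577 × 10³: in scientific notation every digit of the coefficient is significant.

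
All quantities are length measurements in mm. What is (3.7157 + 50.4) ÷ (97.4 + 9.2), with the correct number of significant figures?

0.508

3.7157 + 50.4 = 54.1157, limited to 1 d.p. → 3 s.f.; 97.4 + 9.2 = 106.6, limited to 1 d.p. → 4 s.f.
Carrying full precision, 54.1157 ÷ 106.6 = 0.507651969981…; keep min(3, 4) = 3 s.f.
Rounded to 3 significant figures: 0.508.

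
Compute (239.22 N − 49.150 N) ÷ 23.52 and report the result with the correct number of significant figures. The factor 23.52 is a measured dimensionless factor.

8.081 N

239.22 N − 49.150 N = 190.070 N; the difference is limited to 2 decimal places (5 s.f.).
Carrying full precision, 190.070 ÷ 23.52 = 8.08120748299… N; 23.52 has 4 s.f., so the result keeps min(5, 4) = 4 s.f.
Rounded to 4 significant figures: 8.081 N.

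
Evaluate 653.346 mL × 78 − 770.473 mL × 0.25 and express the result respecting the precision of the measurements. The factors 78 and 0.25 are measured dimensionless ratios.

5.1 × 10⁴ mL

653.346 × 78 = 50960.988 → 5.1 × 10⁴ mL (2 s.f., last digit at the 10^3 place).
770.473 × 0.25 = 192.61825 → 1.9 × 10² mL (2 s.f., last digit at the 10^1 place).
Difference: 50768.36975 mL; keep the coarser place, 10^3.
Result: 5.1 × 10⁴ mL.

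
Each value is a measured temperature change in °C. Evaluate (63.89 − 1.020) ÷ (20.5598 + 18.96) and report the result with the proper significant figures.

63.89 − 1.020 = 62.870, limited to 2 d.p. → 4 s.f.; 20.5598 + 18.96 = 39.5198, limited to 2 d.p. → 4 s.f.
Carrying full precision, 62.870 ÷ 39.5198 = 1.59084813182…; keep min(4, 4) = 4 s.f.
Rounded to 4 significant figures: 1.591.

1.591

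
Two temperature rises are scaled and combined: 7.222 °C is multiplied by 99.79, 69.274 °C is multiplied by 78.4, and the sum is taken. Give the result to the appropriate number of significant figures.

7.222 × 99.79 = 720.68338 → 720.7 °C (4 s.f., last digit at the 10^-1 place).
69.274 × 78.4 = 5431.0816 → 5.43 × 10³ °C (3 s.f., last digit at the 10^1 place).
Sum: 6151.76498 °C; keep the coarser place, 10^1.
Result: 6.15 × 10³ °C.

6.15 × 10³ °C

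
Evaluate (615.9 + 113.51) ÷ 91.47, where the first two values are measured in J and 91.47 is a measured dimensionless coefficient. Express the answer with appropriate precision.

7.974 J

615.9 J + 113.51 J = 729.41 J; the sum is limited to 1 decimal place (4 s.f.).
Carrying full precision, 729.41 ÷ 91.47 = 7.97430851645… J; 91.47 has 4 s.f., so the result keeps min(4, 4) = 4 s.f.
Rounded to 4 significant figures: 7.974 J.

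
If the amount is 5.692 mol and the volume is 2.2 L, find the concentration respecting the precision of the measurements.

2.6 mol/L

concentration = 5.692 mol ÷ 2.2 L = 2.58727272727… mol/L.
5.692 has 4 significant figures; 2.2 has 2.
Division/multiplication keeps the fewest: 2 significant figures.
Rounded: 2.6 mol/L.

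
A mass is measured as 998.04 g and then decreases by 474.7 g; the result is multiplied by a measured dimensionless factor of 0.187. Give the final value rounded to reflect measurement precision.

998.04 g − 474.7 g = 523.34 g; the difference is limited to 1 decimal place (4 s.f.).
Carrying full precision, 523.34 × 0.187 = 97.86458 g; 0.187 has 3 s.f., so the result keeps min(4, 3) = 3 s.f.
Rounded to 3 significant figures: 97.9 g.

97.9 g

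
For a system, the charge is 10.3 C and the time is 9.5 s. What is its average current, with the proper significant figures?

average current = 10.3 C ÷ 9.5 s = 1.08421052632… A.
10.3 has 3 significant figures; 9.5 has 2.
Division/multiplication keeps the fewest: 2 significant figures.
Rounded: 1.1 A.

1.1 A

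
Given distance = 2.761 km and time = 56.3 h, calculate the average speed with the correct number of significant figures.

average speed = 2.761 km ÷ 56.3 h = 0.0490408525755… km/h.
2.761 has 4 significant figures; 56.3 has 3.
Division/multiplication keeps the fewest: 3 significant figures.
Rounded: 0.0490 km/h.

0.0490 km/h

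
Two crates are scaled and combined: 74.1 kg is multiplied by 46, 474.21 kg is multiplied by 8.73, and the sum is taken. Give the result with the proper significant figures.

7.5 × 10^3 kg

74.1 × 46 = 3408.6 → 3.4 × 10^3 kg (2 s.f., last digit at the 10^2 place).
474.21 × 8.73 = 4139.8533 → 4.14 × 10^3 kg (3 s.f., last digit at the 10^1 place).
Sum: 7548.4533 kg; keep the coarser place, 10^2.
Result: 7.5 × 10^3 kg.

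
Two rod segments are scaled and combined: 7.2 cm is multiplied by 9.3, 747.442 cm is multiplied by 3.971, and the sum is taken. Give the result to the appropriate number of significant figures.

3035 cm

7.2 × 9.3 = 66.96 → 67 cm (2 s.f., last digit at the 10^0 place).
747.442 × 3.971 = 2968.092182 → 2968 cm (4 s.f., last digit at the 10^0 place).
Sum: 3035.052182 cm; keep the coarser place, 10^0.
Result: 3035 cm.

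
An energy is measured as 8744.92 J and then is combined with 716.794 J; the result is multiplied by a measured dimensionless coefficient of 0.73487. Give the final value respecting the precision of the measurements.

6953.1 J

8744.92 J + 716.794 J = 9461.714 J; the sum is limited to 2 decimal places (6 s.f.).
Carrying full precision, 9461.714 × 0.73487 = 6953.12976718 J; 0.73487 has 5 s.f., so the result keeps min(6, 5) = 5 s.f.
Rounded to 5 significant figures: 6953.1 J.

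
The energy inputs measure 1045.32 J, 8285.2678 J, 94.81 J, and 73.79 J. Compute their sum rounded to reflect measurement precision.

1045.32 J + 8285.2678 J + 94.81 J + 73.79 J = 9499.1878 J.
Addition/subtraction keeps the fewest decimal places: 1045.32 → 2 decimal places, 8285.2678 → 4 decimal places, 94.81 → 2 decimal places, 73.79 → 2 decimal places; limit is 2.
Rounded to 2 decimal places: 9499.19 J.

9499.19 J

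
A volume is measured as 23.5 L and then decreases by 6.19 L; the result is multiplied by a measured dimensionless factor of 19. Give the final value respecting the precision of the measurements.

3.3 × 10^2 L

23.5 L − 6.19 L = 17.31 L; the difference is limited to 1 decimal place (3 s.f.).
Carrying full precision, 17.31 × 19 = 328.89 L; 19 has 2 s.f., so the result keeps min(3, 2) = 2 s.f.
Rounded to 2 significant figures: 3.3 × 10^2 L.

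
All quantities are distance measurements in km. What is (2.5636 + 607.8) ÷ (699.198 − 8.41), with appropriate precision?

8.836 × 10^-1

2.5636 + 607.8 = 610.3636, limited to 1 d.p. → 4 s.f.; 699.198 − 8.41 = 690.788, limited to 2 d.p. → 5 s.f.
Carrying full precision, 610.3636 ÷ 690.788 = 0.883575858295…; keep min(4, 5) = 4 s.f.
Rounded to 4 significant figures: 8.836 × 10^-1.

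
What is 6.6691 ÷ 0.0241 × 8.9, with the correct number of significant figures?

2.5 × 10^3

6.6691 ÷ 0.0241 × 8.9 = 2462.8626556…
Multiplication/division keeps the fewest significant figures: 6.6691 → 5 s.f., 0.0241 → 3 s.f., 8.9 → 2 s.f.; limit is 2.
Rounded to 2 significant figures: 2.5 × 10^3.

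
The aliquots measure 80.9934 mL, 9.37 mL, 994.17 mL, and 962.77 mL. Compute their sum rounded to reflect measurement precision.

80.9934 mL + 9.37 mL + 994.17 mL + 962.77 mL = 2047.3034 mL.
Addition/subtraction keeps the fewest decimal places: 80.9934 → 4 decimal places, 9.37 → 2 decimal places, 994.17 → 2 decimal places, 962.77 → 2 decimal places; limit is 2.
Rounded to 2 decimal places: 2047.30 mL.

2047.30 mL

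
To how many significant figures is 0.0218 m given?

0.0218: leading zeros are not significant.

3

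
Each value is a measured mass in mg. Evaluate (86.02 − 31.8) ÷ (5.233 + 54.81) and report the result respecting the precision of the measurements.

0.903

86.02 − 31.8 = 54.22, limited to 1 d.p. → 3 s.f.; 5.233 + 54.81 = 60.043, limited to 2 d.p. → 4 s.f.
Carrying full precision, 54.22 ÷ 60.043 = 0.90301950269…; keep min(3, 4) = 3 s.f.
Rounded to 3 significant figures: 0.903.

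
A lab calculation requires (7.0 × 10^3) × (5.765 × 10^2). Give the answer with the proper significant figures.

(7.0 × 10^3) × (5.765 × 10^2) = 4035500
Multiplication/division keeps the fewest significant figures: 7.0 × 10^3 → 2 s.f., 5.765 × 10^2 → 4 s.f.; limit is 2.
Rounded to 2 significant figures: 4.0 × 10^6.

4.0 × 10^6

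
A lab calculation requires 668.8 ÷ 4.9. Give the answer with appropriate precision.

668.8 ÷ 4.9 = 136.489795918…
Multiplication/division keeps the fewest significant figures: 668.8 → 4 s.f., 4.9 → 2 s.f.; limit is 2.
Rounded to 2 significant figures: 1.4 × 10².

1.4 × 10²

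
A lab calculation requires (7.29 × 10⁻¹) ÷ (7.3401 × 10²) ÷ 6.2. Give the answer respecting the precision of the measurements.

1.6 × 10⁻⁴

(7.29 × 10⁻¹) ÷ (7.3401 × 10²) ÷ 6.2 = 0.000160189432244…
Multiplication/division keeps the fewest significant figures: 7.29 × 10⁻¹ → 3 s.f., 7.3401 × 10² → 5 s.f., 6.2 → 2 s.f.; limit is 2.
Rounded to 2 significant figures: 1.6 × 10⁻⁴.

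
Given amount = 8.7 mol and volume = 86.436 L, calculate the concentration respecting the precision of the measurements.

concentration = 8.7 mol ÷ 86.436 L = 0.1006525059… mol/L.
8.7 has 2 significant figures; 86.436 has 5.
Division/multiplication keeps the fewest: 2 significant figures.
Rounded: 0.10 mol/L.

0.10 mol/L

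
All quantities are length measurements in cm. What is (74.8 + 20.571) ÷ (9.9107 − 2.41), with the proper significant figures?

74.8 + 20.571 = 95.371, limited to 1 d.p. → 3 s.f.; 9.9107 − 2.41 = 7.5007, limited to 2 d.p. → 3 s.f.
Carrying full precision, 95.371 ÷ 7.5007 = 12.714946605…; keep min(3, 3) = 3 s.f.
Rounded to 3 significant figures: 12.7.

12.7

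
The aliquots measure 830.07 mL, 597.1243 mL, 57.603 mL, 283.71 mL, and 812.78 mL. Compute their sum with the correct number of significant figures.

2581.29 mL

830.07 mL + 597.1243 mL + 57.603 mL + 283.71 mL + 812.78 mL = 2581.2873 mL.
Addition/subtraction keeps the fewest decimal places: 830.07 → 2 decimal places, 597.1243 → 4 decimal places, 57.603 → 3 decimal places, 283.71 → 2 decimal places, 812.78 → 2 decimal places; limit is 2.
Rounded to 2 decimal places: 2581.29 mL.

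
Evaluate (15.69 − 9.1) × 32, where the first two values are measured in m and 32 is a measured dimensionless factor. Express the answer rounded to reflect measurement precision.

15.69 m − 9.1 m = 6.59 m; the difference is limited to 1 decimal place (2 s.f.).
Carrying full precision, 6.59 × 32 = 210.88 m; 32 has 2 s.f., so the result keeps min(2, 2) = 2 s.f.
Rounded to 2 significant figures: 2.1 × 10^2 m.

2.1 × 10^2 m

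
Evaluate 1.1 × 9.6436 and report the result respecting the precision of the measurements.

11

1.1 × 9.6436 = 10.60796
Multiplication/division keeps the fewest significant figures: 1.1 → 2 s.f., 9.6436 → 5 s.f.; limit is 2.
Rounded to 2 significant figures: 11.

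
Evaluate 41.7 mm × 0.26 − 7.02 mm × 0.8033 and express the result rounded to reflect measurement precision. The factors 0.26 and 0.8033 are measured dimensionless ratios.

5 mm

41.7 × 0.26 = 10.842 → 11 mm (2 s.f., last digit at the 10^0 place).
7.02 × 0.8033 = 5.639166 → 5.64 mm (3 s.f., last digit at the 10^-2 place).
Difference: 5.202834 mm; keep the coarser place, 10^0.
Result: 5 mm.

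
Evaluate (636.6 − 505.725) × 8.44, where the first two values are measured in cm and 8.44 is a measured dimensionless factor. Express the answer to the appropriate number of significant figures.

636.6 cm − 505.725 cm = 130.875 cm; the difference is limited to 1 decimal place (4 s.f.).
Carrying full precision, 130.875 × 8.44 = 1104.585 cm; 8.44 has 3 s.f., so the result keeps min(4, 3) = 3 s.f.
Rounded to 3 significant figures: 1.10 × 10³ cm.

1.10 × 10³ cm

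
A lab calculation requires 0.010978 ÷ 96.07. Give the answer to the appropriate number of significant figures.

0.010978 ÷ 96.07 = 0.000114270844176…
Multiplication/division keeps the fewest significant figures: 0.010978 → 5 s.f., 96.07 → 4 s.f.; limit is 4.
Rounded to 4 significant figures: 1.143 × 10^-4.

1.143 × 10^-4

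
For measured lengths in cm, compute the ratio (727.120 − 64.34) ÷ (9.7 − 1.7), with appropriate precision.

83

727.120 − 64.34 = 662.780, limited to 2 d.p. → 5 s.f.; 9.7 − 1.7 = 8.0, limited to 1 d.p. → 2 s.f.
Carrying full precision, 662.780 ÷ 8.0 = 82.8475; keep min(5, 2) = 2 s.f.
Rounded to 2 significant figures: 83.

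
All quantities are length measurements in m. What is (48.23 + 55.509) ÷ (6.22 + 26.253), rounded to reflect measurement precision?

3.195

48.23 + 55.509 = 103.739, limited to 2 d.p. → 5 s.f.; 6.22 + 26.253 = 32.473, limited to 2 d.p. → 4 s.f.
Carrying full precision, 103.739 ÷ 32.473 = 3.19462322545…; keep min(5, 4) = 4 s.f.
Rounded to 4 significant figures: 3.195.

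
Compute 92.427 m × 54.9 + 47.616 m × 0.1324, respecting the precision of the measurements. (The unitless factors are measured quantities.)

92.427 × 54.9 = 5074.2423 → 5.07 × 10^3 m (3 s.f., last digit at the 10^1 place).
47.616 × 0.1324 = 6.3043584 → 6.304 m (4 s.f., last digit at the 10^-3 place).
Sum: 5080.5466584 m; keep the coarser place, 10^1.
Result: 5.08 × 10^3 m.

5.08 × 10^3 m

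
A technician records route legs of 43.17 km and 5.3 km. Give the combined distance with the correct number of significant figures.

48.5 km

43.17 km + 5.3 km = 48.47 km.
Addition/subtraction keeps the fewest decimal places: 43.17 → 2 decimal places, 5.3 → 1 decimal place; limit is 1.
Rounded to 1 decimal place: 48.5 km.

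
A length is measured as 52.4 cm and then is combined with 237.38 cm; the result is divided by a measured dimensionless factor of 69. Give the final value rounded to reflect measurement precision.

4.2 cm

52.4 cm + 237.38 cm = 289.78 cm; the sum is limited to 1 decimal place (4 s.f.).
Carrying full precision, 289.78 ÷ 69 = 4.19971014493… cm; 69 has 2 s.f., so the result keeps min(4, 2) = 2 s.f.
Rounded to 2 significant figures: 4.2 cm.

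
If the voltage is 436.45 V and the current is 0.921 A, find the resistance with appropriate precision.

resistance = 436.45 V ÷ 0.921 A = 473.887079262… Ω.
436.45 has 5 significant figures; 0.921 has 3.
Division/multiplication keeps the fewest: 3 significant figures.
Rounded: 4.74 × 10² Ω.

4.74 × 10² Ω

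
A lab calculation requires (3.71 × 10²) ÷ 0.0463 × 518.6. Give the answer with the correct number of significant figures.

(3.71 × 10²) ÷ 0.0463 × 518.6 = 4155520.51836…
Multiplication/division keeps the fewest significant figures: 3.71 × 10² → 3 s.f., 0.0463 → 3 s.f., 518.6 → 4 s.f.; limit is 3.
Rounded to 3 significant figures: 4.16 × 10⁶.

4.16 × 10⁶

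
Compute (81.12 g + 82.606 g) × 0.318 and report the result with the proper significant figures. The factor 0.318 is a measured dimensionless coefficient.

52.1 g

81.12 g + 82.606 g = 163.726 g; the sum is limited to 2 decimal places (5 s.f.).
Carrying full precision, 163.726 × 0.318 = 52.064868 g; 0.318 has 3 s.f., so the result keeps min(5, 3) = 3 s.f.
Rounded to 3 significant figures: 52.1 g.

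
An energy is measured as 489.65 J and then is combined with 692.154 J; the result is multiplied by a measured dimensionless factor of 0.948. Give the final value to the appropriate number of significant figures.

1.12 × 10³ J

489.65 J + 692.154 J = 1181.804 J; the sum is limited to 2 decimal places (6 s.f.).
Carrying full precision, 1181.804 × 0.948 = 1120.350192 J; 0.948 has 3 s.f., so the result keeps min(6, 3) = 3 s.f.
Rounded to 3 significant figures: 1.12 × 10³ J.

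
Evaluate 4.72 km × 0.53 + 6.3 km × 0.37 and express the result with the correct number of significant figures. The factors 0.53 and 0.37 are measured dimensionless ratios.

4.8 km

4.72 × 0.53 = 2.5016 → 2.5 km (2 s.f., last digit at the 10^-1 place).
6.3 × 0.37 = 2.331 → 2.3 km (2 s.f., last digit at the 10^-1 place).
Sum: 4.8326 km; keep the coarser place, 10^-1.
Result: 4.8 km.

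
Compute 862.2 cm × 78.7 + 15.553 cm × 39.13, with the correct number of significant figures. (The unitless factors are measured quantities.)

862.2 × 78.7 = 67855.14 → 6.79 × 10⁴ cm (3 s.f., last digit at the 10^2 place).
15.553 × 39.13 = 608.58889 → 608.6 cm (4 s.f., last digit at the 10^-1 place).
Sum: 68463.72889 cm; keep the coarser place, 10^2.
Result: 6.85 × 10⁴ cm.

6.85 × 10⁴ cm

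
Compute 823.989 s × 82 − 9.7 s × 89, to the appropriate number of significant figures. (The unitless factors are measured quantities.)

823.989 × 82 = 67567.098 → 6.8 × 10⁴ s (2 s.f., last digit at the 10^3 place).
9.7 × 89 = 863.3 → 8.6 × 10² s (2 s.f., last digit at the 10^1 place).
Difference: 66703.798 s; keep the coarser place, 10^3.
Result: 6.7 × 10⁴ s.

6.7 × 10⁴ s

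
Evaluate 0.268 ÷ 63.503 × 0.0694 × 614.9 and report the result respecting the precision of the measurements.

0.268 ÷ 63.503 × 0.0694 × 614.9 = 0.180096185692…
Multiplication/division keeps the fewest significant figures: 0.268 → 3 s.f., 63.503 → 5 s.f., 0.0694 → 3 s.f., 614.9 → 4 s.f.; limit is 3.
Rounded to 3 significant figures: 0.180.

0.180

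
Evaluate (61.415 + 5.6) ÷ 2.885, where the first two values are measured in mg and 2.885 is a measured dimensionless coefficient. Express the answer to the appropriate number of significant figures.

23.2 mg

61.415 mg + 5.6 mg = 67.015 mg; the sum is limited to 1 decimal place (3 s.f.).
Carrying full precision, 67.015 ÷ 2.885 = 23.2287694974… mg; 2.885 has 4 s.f., so the result keeps min(3, 4) = 3 s.f.
Rounded to 3 significant figures: 23.2 mg.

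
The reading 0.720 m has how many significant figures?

3

0.720: leading zeros are not significant; trailing zeros after a decimal point are significant.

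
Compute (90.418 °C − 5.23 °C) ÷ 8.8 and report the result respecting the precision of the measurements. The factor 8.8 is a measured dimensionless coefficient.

9.7 °C

90.418 °C − 5.23 °C = 85.188 °C; the difference is limited to 2 decimal places (4 s.f.).
Carrying full precision, 85.188 ÷ 8.8 = 9.68045454545… °C; 8.8 has 2 s.f., so the result keeps min(4, 2) = 2 s.f.
Rounded to 2 significant figures: 9.7 °C.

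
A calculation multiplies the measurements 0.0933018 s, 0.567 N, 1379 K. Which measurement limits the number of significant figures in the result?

0.0933018 s → 6 s.f.; 0.567 N → 3 s.f.; 1379 K → 4 s.f.
The fewest is 3 significant figures, from 0.567 N.

0.567 N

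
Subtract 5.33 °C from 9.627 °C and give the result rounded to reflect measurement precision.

4.30 °C

9.627 °C − 5.33 °C = 4.297 °C.
Addition/subtraction keeps the fewest decimal places: 9.627 → 3 decimal places, 5.33 → 2 decimal places; limit is 2.
Rounded to 2 decimal places: 4.30 °C.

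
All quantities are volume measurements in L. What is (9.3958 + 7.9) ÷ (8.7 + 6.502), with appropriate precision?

1.14

9.3958 + 7.9 = 17.2958, limited to 1 d.p. → 3 s.f.; 8.7 + 6.502 = 15.202, limited to 1 d.p. → 3 s.f.
Carrying full precision, 17.2958 ÷ 15.202 = 1.13773187738…; keep min(3, 3) = 3 s.f.
Rounded to 3 significant figures: 1.14.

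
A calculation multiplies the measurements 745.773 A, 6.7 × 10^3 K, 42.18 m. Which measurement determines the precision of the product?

6.7 × 10^3 K

745.773 A → 6 s.f.; 6.7 × 10^3 K → 2 s.f.; 42.18 m → 4 s.f.
The fewest is 2 significant figures, from 6.7 × 10^3 K.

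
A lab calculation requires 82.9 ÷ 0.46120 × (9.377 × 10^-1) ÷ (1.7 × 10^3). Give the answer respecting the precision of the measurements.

82.9 ÷ 0.46120 × (9.377 × 10^-1) ÷ (1.7 × 10^3) = 0.0991471481047…
Multiplication/division keeps the fewest significant figures: 82.9 → 3 s.f., 0.46120 → 5 s.f., 9.377 × 10^-1 → 4 s.f., 1.7 × 10^3 → 2 s.f.; limit is 2.
Rounded to 2 significant figures: 9.9 × 10^-2.

9.9 × 10^-2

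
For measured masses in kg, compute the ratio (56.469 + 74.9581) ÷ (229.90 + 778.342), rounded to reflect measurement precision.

0.130353

56.469 + 74.9581 = 131.4271, limited to 3 d.p. → 6 s.f.; 229.90 + 778.342 = 1008.242, limited to 2 d.p. → 6 s.f.
Carrying full precision, 131.4271 ÷ 1008.242 = 0.130352732776…; keep min(6, 6) = 6 s.f.
Rounded to 6 significant figures: 0.130353.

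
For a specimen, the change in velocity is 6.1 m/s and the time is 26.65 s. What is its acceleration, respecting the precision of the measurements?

0.23 m/s²

acceleration = 6.1 m/s ÷ 26.65 s = 0.228893058161… m/s².
6.1 has 2 significant figures; 26.65 has 4.
Division/multiplication keeps the fewest: 2 significant figures.
Rounded: 0.23 m/s².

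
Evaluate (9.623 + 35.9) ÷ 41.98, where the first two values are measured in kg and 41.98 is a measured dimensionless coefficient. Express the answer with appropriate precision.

1.08 kg

9.623 kg + 35.9 kg = 45.523 kg; the sum is limited to 1 decimal place (3 s.f.).
Carrying full precision, 45.523 ÷ 41.98 = 1.08439733206… kg; 41.98 has 4 s.f., so the result keeps min(3, 4) = 3 s.f.
Rounded to 3 significant figures: 1.08 kg.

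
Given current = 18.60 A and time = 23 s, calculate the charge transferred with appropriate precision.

4.3 × 10^2 C

charge transferred = 18.60 A × 23 s = 427.8 C.
18.60 has 4 significant figures; 23 has 2.
Division/multiplication keeps the fewest: 2 significant figures.
Rounded: 4.3 × 10^2 C.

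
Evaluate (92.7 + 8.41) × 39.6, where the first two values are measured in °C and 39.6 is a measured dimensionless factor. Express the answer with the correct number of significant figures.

92.7 °C + 8.41 °C = 101.11 °C; the sum is limited to 1 decimal place (4 s.f.).
Carrying full precision, 101.11 × 39.6 = 4003.956 °C; 39.6 has 3 s.f., so the result keeps min(4, 3) = 3 s.f.
Rounded to 3 significant figures: 4.00 × 10³ °C.

4.00 × 10³ °C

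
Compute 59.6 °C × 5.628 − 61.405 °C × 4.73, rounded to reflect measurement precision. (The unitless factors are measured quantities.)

59.6 × 5.628 = 335.4288 → 335 °C (3 s.f., last digit at the 10^0 place).
61.405 × 4.73 = 290.44565 → 290. °C (3 s.f., last digit at the 10^0 place).
Difference: 44.98315 °C; keep the coarser place, 10^0.
Result: 45 °C.

45 °C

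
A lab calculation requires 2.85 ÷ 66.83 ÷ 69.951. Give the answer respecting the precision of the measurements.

6.10 × 10⁻⁴

2.85 ÷ 66.83 ÷ 69.951 = 0.00060964844648…
Multiplication/division keeps the fewest significant figures: 2.85 → 3 s.f., 66.83 → 4 s.f., 69.951 → 5 s.f.; limit is 3.
Rounded to 3 significant figures: 6.10 × 10⁻⁴.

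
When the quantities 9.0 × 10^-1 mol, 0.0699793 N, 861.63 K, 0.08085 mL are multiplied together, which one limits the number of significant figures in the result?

9.0 × 10^-1 mol

9.0 × 10^-1 mol → 2 s.f.; 0.0699793 N → 6 s.f.; 861.63 K → 5 s.f.; 0.08085 mL → 4 s.f.
The fewest is 2 significant figures, from 9.0 × 10^-1 mol.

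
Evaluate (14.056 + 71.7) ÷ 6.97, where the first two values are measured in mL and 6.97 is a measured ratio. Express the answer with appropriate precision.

14.056 mL + 71.7 mL = 85.756 mL; the sum is limited to 1 decimal place (3 s.f.).
Carrying full precision, 85.756 ÷ 6.97 = 12.3035868006… mL; 6.97 has 3 s.f., so the result keeps min(3, 3) = 3 s.f.
Rounded to 3 significant figures: 12.3 mL.

12.3 mL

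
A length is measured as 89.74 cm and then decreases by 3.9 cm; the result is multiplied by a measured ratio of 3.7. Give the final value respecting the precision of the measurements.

3.2 × 10^2 cm

89.74 cm − 3.9 cm = 85.84 cm; the difference is limited to 1 decimal place (3 s.f.).
Carrying full precision, 85.84 × 3.7 = 317.608 cm; 3.7 has 2 s.f., so the result keeps min(3, 2) = 2 s.f.
Rounded to 2 significant figures: 3.2 × 10^2 cm.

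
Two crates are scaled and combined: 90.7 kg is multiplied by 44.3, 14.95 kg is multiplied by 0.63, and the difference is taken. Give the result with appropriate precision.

90.7 × 44.3 = 4018.01 → 4.02 × 10^3 kg (3 s.f., last digit at the 10^1 place).
14.95 × 0.63 = 9.4185 → 9.4 kg (2 s.f., last digit at the 10^-1 place).
Difference: 4008.5915 kg; keep the coarser place, 10^1.
Result: 4.01 × 10^3 kg.

4.01 × 10^3 kg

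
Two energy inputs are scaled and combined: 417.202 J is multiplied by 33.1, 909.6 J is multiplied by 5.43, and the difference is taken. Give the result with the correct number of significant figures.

8.9 × 10^3 J

417.202 × 33.1 = 13809.3862 → 1.38 × 10^4 J (3 s.f., last digit at the 10^2 place).
909.6 × 5.43 = 4939.128 → 4.94 × 10^3 J (3 s.f., last digit at the 10^1 place).
Difference: 8870.2582 J; keep the coarser place, 10^2.
Result: 8.9 × 10^3 J.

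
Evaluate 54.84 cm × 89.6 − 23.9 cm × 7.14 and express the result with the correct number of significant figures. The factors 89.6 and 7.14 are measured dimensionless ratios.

54.84 × 89.6 = 4913.664 → 4.91 × 10^3 cm (3 s.f., last digit at the 10^1 place).
23.9 × 7.14 = 170.646 → 171 cm (3 s.f., last digit at the 10^0 place).
Difference: 4743.018 cm; keep the coarser place, 10^1.
Result: 4.74 × 10^3 cm.

4.74 × 10^3 cm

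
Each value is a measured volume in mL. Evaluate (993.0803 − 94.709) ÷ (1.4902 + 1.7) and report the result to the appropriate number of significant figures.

993.0803 − 94.709 = 898.3713, limited to 3 d.p. → 6 s.f.; 1.4902 + 1.7 = 3.1902, limited to 1 d.p. → 2 s.f.
Carrying full precision, 898.3713 ÷ 3.1902 = 281.60344179…; keep min(6, 2) = 2 s.f.
Rounded to 2 significant figures: 2.8 × 10^2.

2.8 × 10^2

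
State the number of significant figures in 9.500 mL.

9.500: trailing zeros after a decimal point are significant.

4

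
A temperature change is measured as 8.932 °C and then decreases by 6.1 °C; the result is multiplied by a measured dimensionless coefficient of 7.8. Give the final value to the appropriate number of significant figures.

8.932 °C − 6.1 °C = 2.832 °C; the difference is limited to 1 decimal place (2 s.f.).
Carrying full precision, 2.832 × 7.8 = 22.0896 °C; 7.8 has 2 s.f., so the result keeps min(2, 2) = 2 s.f.
Rounded to 2 significant figures: 22 °C.

22 °C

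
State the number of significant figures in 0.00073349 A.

0.00073349: leading zeros are not significant.

5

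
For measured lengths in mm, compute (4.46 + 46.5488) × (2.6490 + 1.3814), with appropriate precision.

205.6 mm²

4.46 + 46.5488 = 51.0088, limited to 2 d.p. → 4 s.f.; 2.6490 + 1.3814 = 4.0304, limited to 4 d.p. → 5 s.f.
Carrying full precision, 51.0088 × 4.0304 = 205.58586752; keep min(4, 5) = 4 s.f.
Rounded to 4 significant figures: 205.6 mm².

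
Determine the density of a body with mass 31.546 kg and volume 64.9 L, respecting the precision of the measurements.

density = 31.546 kg ÷ 64.9 L = 0.486070878274… kg/L.
31.546 has 5 significant figures; 64.9 has 3.
Division/multiplication keeps the fewest: 3 significant figures.
Rounded: 0.486 kg/L.

0.486 kg/L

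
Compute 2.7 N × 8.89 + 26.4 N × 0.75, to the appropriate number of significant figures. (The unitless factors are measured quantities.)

2.7 × 8.89 = 24.003 → 24 N (2 s.f., last digit at the 10^0 place).
26.4 × 0.75 = 19.8 → 2.0 × 10^1 N (2 s.f., last digit at the 10^0 place).
Sum: 43.803 N; keep the coarser place, 10^0.
Result: 44 N.

44 N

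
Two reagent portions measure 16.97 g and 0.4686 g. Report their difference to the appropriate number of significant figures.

16.50 g

16.97 g − 0.4686 g = 16.5014 g.
Addition/subtraction keeps the fewest decimal places: 16.97 → 2 decimal places, 0.4686 → 4 decimal places; limit is 2.
Rounded to 2 decimal places: 16.50 g.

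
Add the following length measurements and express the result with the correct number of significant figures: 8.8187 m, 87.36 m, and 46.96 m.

143.14 m

8.8187 m + 87.36 m + 46.96 m = 143.1387 m.
Addition/subtraction keeps the fewest decimal places: 8.8187 → 4 decimal places, 87.36 → 2 decimal places, 46.96 → 2 decimal places; limit is 2.
Rounded to 2 decimal places: 143.14 m.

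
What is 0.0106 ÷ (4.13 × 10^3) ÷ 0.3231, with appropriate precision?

0.0106 ÷ (4.13 × 10^3) ÷ 0.3231 = 0.00000794362722506…
Multiplication/division keeps the fewest significant figures: 0.0106 → 3 s.f., 4.13 × 10^3 → 3 s.f., 0.3231 → 4 s.f.; limit is 3.
Rounded to 3 significant figures: 7.94 × 10^-6.

7.94 × 10^-6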